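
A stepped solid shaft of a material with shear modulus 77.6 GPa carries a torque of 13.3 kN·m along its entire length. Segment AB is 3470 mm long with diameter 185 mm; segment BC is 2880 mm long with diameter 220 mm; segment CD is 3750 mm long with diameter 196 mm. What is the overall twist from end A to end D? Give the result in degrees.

0.673°

J_AB = π(0.185)⁴/32 = 1.15×10^-4 m⁴; J_BC = π(0.220)⁴/32 = 2.30×10^-4 m⁴; J_CD = π(0.196)⁴/32 = 1.45×10^-4 m⁴.
θ = (T/G)·Σ L_i/J_i = (13300/77.6×10⁹)·(3.47/1.15×10^-4 + 2.88/2.30×10^-4 + 3.75/1.45×10^-4) = 0.01175 rad.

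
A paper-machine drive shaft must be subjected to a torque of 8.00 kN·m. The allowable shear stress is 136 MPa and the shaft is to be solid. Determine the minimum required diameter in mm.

For a solid shaft τ_max = 16T/(πd³), so d = (16T/(π τ_allow))^(1/3) = (16·8000/(π·1.36×10^8))^(1/3) = 0.06691 m.

66.9 mm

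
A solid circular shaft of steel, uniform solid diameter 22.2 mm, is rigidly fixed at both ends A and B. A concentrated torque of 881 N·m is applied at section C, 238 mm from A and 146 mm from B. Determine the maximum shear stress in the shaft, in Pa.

With uniform GJ and both ends fixed, compatibility θ_AC = θ_CB gives T_A·a = T_B·b, together with T_A + T_B = T₀.
T_A = T₀·b/(a+b) = 881.0·146/384.0 = 335.0 N·m; T_B = 546.0 N·m.
τ in each portion: τ_AC = 1.56×10^8 Pa, τ_CB = 2.54×10^8 Pa; maximum is in CB.
τ_max = T_CB·r/J = 546.0·0.0111/2.38×10^-8 = 2.542×10^8 Pa.

2.54e8 Pa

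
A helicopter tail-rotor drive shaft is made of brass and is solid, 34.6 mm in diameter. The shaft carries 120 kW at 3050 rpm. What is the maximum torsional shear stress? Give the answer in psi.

ω = 2π·3050/60 = 319.4 rad/s, so T = P/ω = 120×10³ / 319.4 = 375.7 N·m.
J = πd⁴/32 = π(0.0346)⁴/32 = 1.407×10^-7 m⁴.
τ_max = T·r/J = 375.7 × 0.0173 / 1.407×10^-7 = 4.619×10^7 Pa.

6700 psi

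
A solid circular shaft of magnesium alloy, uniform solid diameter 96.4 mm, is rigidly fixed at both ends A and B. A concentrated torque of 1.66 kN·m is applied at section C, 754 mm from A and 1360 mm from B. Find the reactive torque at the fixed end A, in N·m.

1070 N·m

With uniform GJ and both ends fixed, compatibility θ_AC = θ_CB gives T_A·a = T_B·b, together with T_A + T_B = T₀.
T_A = T₀·b/(a+b) = 1660·1360/2114 = 1068 N·m; T_B = 592.1 N·m.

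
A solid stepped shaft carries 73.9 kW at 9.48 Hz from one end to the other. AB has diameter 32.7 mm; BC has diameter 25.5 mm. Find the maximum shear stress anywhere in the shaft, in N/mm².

381 N/mm²

ω = 2π·9.48 = 59.56 rad/s, so T = P/ω = 73.9×10³ / 59.56 = 1241 N·m.
Under the same torque, τ_max = 16T/(πd³) is largest where d is smallest — segment BC (d = 25.5 mm).
τ_max = 16·1241/(π·(0.0255)³) = 3.811×10^8 Pa.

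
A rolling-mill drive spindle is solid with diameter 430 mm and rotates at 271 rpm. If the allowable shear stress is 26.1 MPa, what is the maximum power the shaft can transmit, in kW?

11600 kW

J = πd⁴/32 = π(0.430)⁴/32 = 3.356×10^-3 m⁴.
T_max = τ_allow·J/r = 2.61×10^7 × 3.356×10^-3 / 0.215 = 407500 N·m.
ω = 2π·271/60 = 28.38 rad/s, so P_max = T_max·ω = 1.156×10^7 W.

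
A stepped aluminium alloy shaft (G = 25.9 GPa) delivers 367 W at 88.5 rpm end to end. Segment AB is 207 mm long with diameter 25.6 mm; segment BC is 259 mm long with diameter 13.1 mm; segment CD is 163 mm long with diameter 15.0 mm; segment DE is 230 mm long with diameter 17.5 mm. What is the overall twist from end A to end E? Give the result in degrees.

13.3°

ω = 2π·88.5/60 = 9.268 rad/s, so T = P/ω = 367 / 9.268 = 39.60 N·m.
J_AB = π(0.0256)⁴/32 = 4.22×10^-8 m⁴; J_BC = π(0.0131)⁴/32 = 2.89×10^-9 m⁴; J_CD = π(0.0150)⁴/32 = 4.97×10^-9 m⁴; J_DE = π(0.0175)⁴/32 = 9.21×10^-9 m⁴.
θ = (T/G)·Σ L_i/J_i = (39.60/25.9×10⁹)·(0.207/4.22×10^-8 + 0.259/2.89×10^-9 + 0.163/4.97×10^-9 + 0.230/9.21×10^-9) = 0.2328 rad.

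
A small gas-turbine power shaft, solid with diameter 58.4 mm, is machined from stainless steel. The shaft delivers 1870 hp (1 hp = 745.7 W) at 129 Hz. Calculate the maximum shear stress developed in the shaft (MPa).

ω = 2π·129 = 810.5 rad/s, so T = P/ω = 1870×745.7 / 810.5 = 1720 N·m.
J = πd⁴/32 = π(0.0584)⁴/32 = 1.142×10^-6 m⁴.
τ_max = T·r/J = 1720 × 0.0292 / 1.142×10^-6 = 4.399×10^7 Pa.

44.0 MPa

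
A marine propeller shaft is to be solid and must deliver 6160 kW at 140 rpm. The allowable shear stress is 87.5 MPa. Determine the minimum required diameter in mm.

ω = 2π·140/60 = 14.66 rad/s, so T = P/ω = 6160×10³ / 14.66 = 420200 N·m.
For a solid shaft τ_max = 16T/(πd³), so d = (16T/(π τ_allow))^(1/3) = (16·420200/(π·8.75×10^7))^(1/3) = 0.2903 m.

290 mm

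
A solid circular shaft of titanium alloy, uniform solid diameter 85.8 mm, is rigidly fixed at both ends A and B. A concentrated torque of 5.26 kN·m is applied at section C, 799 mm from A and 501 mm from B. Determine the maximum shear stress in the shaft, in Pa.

With uniform GJ and both ends fixed, compatibility θ_AC = θ_CB gives T_A·a = T_B·b, together with T_A + T_B = T₀.
T_A = T₀·b/(a+b) = 5260·501/1300 = 2027 N·m; T_B = 3233 N·m.
τ in each portion: τ_AC = 1.63×10^7 Pa, τ_CB = 2.61×10^7 Pa; maximum is in CB.
τ_max = T_CB·r/J = 3233·0.0429/5.32×10^-6 = 2.607×10^7 Pa.

2.61e7 Pa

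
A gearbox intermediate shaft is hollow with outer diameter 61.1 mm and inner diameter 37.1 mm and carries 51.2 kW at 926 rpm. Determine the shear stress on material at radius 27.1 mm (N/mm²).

12.1 N/mm²

ω = 2π·926/60 = 96.97 rad/s, so T = P/ω = 51.2×10³ / 96.97 = 528.0 N·m.
J = π(d_o⁴ − d_i⁴)/32 = π(0.0611⁴ − 0.0371⁴)/32 = 1.182×10^-6 m⁴.
Shear stress varies linearly with radius: τ = T·r/J = 528.0 × 0.0271 / 1.182×10^-6 = 1.210×10^7 Pa.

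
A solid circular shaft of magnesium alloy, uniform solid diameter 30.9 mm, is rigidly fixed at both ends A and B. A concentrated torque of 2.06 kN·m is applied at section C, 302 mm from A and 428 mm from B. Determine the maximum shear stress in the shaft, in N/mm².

With uniform GJ and both ends fixed, compatibility θ_AC = θ_CB gives T_A·a = T_B·b, together with T_A + T_B = T₀.
T_A = T₀·b/(a+b) = 2060·428/730.0 = 1208 N·m; T_B = 852.2 N·m.
τ in each portion: τ_AC = 2.08×10^8 Pa, τ_CB = 1.47×10^8 Pa; maximum is in AC.
τ_max = T_AC·r/J = 1208·0.0154/8.95×10^-8 = 2.085×10^8 Pa.

208 N/mm²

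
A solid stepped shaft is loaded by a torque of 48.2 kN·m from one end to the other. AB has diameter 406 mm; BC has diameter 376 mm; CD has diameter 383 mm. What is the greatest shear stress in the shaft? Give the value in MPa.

Under the same torque, τ_max = 16T/(πd³) is largest where d is smallest — segment BC (d = 376 mm).
τ_max = 16·48200/(π·(0.376)³) = 4.618×10^6 Pa.

4.62 MPa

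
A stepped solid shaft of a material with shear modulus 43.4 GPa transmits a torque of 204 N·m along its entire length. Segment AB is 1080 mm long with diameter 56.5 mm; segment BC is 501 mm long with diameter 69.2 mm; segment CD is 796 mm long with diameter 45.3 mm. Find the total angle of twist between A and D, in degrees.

J_AB = π(0.0565)⁴/32 = 1.00×10^-6 m⁴; J_BC = π(0.0692)⁴/32 = 2.25×10^-6 m⁴; J_CD = π(0.0453)⁴/32 = 4.13×10^-7 m⁴.
θ = (T/G)·Σ L_i/J_i = (204.0/43.4×10⁹)·(1.08/1.00×10^-6 + 0.501/2.25×10^-6 + 0.796/4.13×10^-7) = 0.01517 rad.

0.869°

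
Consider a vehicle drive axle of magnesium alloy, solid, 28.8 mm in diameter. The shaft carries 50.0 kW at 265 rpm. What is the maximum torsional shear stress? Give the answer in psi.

55700 psi

ω = 2π·265/60 = 27.75 rad/s, so T = P/ω = 50.0×10³ / 27.75 = 1802 N·m.
J = πd⁴/32 = π(0.0288)⁴/32 = 6.754×10^-8 m⁴.
τ_max = T·r/J = 1802 × 0.0144 / 6.754×10^-8 = 3.841×10^8 Pa.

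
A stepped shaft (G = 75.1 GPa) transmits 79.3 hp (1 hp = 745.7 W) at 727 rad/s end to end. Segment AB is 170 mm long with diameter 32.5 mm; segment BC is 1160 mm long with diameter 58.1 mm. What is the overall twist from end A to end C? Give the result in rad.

0.00280 rad

ω = 727 rad/s, so T = P/ω = 79.3×745.7 / 727.0 = 81.34 N·m.
J_AB = π(0.0325)⁴/32 = 1.10×10^-7 m⁴; J_BC = π(0.0581)⁴/32 = 1.12×10^-6 m⁴.
θ = (T/G)·Σ L_i/J_i = (81.34/75.1×10⁹)·(0.170/1.10×10^-7 + 1.16/1.12×10^-6) = 2.804×10^-3 rad.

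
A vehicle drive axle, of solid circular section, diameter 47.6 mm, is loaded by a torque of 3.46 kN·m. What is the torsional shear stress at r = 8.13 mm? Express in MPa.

J = πd⁴/32 = π(0.0476)⁴/32 = 5.040×10^-7 m⁴.
Shear stress varies linearly with radius: τ = T·r/J = 3460 × 0.00813 / 5.040×10^-7 = 5.581×10^7 Pa.

55.8 MPa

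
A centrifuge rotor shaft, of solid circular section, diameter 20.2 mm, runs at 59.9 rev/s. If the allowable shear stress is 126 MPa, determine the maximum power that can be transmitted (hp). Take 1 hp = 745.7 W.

103 hp

J = πd⁴/32 = π(0.0202)⁴/32 = 1.635×10^-8 m⁴.
T_max = τ_allow·J/r = 1.26×10^8 × 1.635×10^-8 / 0.0101 = 203.9 N·m.
ω = 2π·59.9 = 376.4 rad/s, so P_max = T_max·ω = 7.675×10^4 W.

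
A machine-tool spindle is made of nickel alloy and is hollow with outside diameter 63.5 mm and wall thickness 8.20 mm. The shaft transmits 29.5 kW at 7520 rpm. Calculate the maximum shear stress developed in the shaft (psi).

ω = 2π·7520/60 = 787.5 rad/s, so T = P/ω = 29.5×10³ / 787.5 = 37.46 N·m.
J = π(d_o⁴ − d_i⁴)/32 = π(0.0635⁴ − 0.0471⁴)/32 = 1.113×10^-6 m⁴.
τ_max = T·r/J = 37.46 × 0.0318 / 1.113×10^-6 = 1.069×10^6 Pa.

155 psi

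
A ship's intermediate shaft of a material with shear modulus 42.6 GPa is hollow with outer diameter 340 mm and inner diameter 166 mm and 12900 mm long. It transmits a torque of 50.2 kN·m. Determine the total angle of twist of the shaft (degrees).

0.704°

J = π(d_o⁴ − d_i⁴)/32 = π(0.340⁴ − 0.166⁴)/32 = 1.237×10^-3 m⁴.
θ = T·L/(G·J) = 50200 × 12.9 / (42.6×10⁹ × 1.237×10^-3) = 0.01228 rad.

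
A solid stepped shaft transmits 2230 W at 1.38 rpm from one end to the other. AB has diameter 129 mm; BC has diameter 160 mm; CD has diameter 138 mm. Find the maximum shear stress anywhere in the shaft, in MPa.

36.6 MPa

ω = 2π·1.38/60 = 0.1445 rad/s, so T = P/ω = 2230 / 0.1445 = 15430 N·m.
Under the same torque, τ_max = 16T/(πd³) is largest where d is smallest — segment AB (d = 129 mm).
τ_max = 16·15430/(π·(0.129)³) = 3.661×10^7 Pa.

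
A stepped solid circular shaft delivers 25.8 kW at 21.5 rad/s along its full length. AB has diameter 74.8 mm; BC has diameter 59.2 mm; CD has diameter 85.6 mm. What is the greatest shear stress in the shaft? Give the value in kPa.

29500 kPa

ω = 21.5 rad/s, so T = P/ω = 25.8×10³ / 21.50 = 1200 N·m.
Under the same torque, τ_max = 16T/(πd³) is largest where d is smallest — segment BC (d = 59.2 mm).
τ_max = 16·1200/(π·(0.0592)³) = 2.946×10^7 Pa.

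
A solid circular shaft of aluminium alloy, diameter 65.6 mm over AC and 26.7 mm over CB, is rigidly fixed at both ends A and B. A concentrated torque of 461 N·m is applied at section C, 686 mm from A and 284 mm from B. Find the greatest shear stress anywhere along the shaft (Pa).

7.80e6 Pa

Compatibility: T_A·a/J_AC = T_B·b/J_CB with T_A + T_B = T₀.
J_AC = 1.82×10^-6 m⁴, J_CB = 4.99×10^-8 m⁴, so T_A = T₀·(J_AC/a)/((J_AC/a)+(J_CB/b)) = 432.3 N·m, T_B = 28.66 N·m.
τ in each portion: τ_AC = 7.80×10^6 Pa, τ_CB = 7.67×10^6 Pa; maximum is in AC.
τ_max = T_AC·r/J = 432.3·0.0328/1.82×10^-6 = 7.800×10^6 Pa.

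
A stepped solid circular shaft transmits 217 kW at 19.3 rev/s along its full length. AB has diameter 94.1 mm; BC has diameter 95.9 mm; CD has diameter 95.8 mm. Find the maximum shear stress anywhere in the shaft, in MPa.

10.9 MPa

ω = 2π·19.3 = 121.3 rad/s, so T = P/ω = 217×10³ / 121.3 = 1789 N·m.
Under the same torque, τ_max = 16T/(πd³) is largest where d is smallest — segment AB (d = 94.1 mm).
τ_max = 16·1789/(π·(0.0941)³) = 1.094×10^7 Pa.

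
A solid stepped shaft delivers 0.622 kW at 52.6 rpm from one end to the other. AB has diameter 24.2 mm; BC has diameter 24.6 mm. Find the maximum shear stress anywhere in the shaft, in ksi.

ω = 2π·52.6/60 = 5.508 rad/s, so T = P/ω = 0.622×10³ / 5.508 = 112.9 N·m.
Under the same torque, τ_max = 16T/(πd³) is largest where d is smallest — segment AB (d = 24.2 mm).
τ_max = 16·112.9/(π·(0.0242)³) = 4.058×10^7 Pa.

5.89 ksi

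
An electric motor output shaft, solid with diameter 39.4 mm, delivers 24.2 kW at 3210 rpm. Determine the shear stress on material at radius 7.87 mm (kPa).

ω = 2π·3210/60 = 336.2 rad/s, so T = P/ω = 24.2×10³ / 336.2 = 71.99 N·m.
J = πd⁴/32 = π(0.0394)⁴/32 = 2.366×10^-7 m⁴.
Shear stress varies linearly with radius: τ = T·r/J = 71.99 × 0.00787 / 2.366×10^-7 = 2.395×10^6 Pa.

2390 kPa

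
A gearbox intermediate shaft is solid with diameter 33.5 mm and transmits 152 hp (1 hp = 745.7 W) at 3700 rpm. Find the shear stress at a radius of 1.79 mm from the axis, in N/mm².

ω = 2π·3700/60 = 387.5 rad/s, so T = P/ω = 152×745.7 / 387.5 = 292.5 N·m.
J = πd⁴/32 = π(0.0335)⁴/32 = 1.236×10^-7 m⁴.
Shear stress varies linearly with radius: τ = T·r/J = 292.5 × 0.00179 / 1.236×10^-7 = 4.235×10^6 Pa.

4.23 N/mm²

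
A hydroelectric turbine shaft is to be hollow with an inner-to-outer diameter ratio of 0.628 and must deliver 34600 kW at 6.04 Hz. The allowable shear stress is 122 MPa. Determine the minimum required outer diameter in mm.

356 mm

ω = 2π·6.04 = 37.95 rad/s, so T = P/ω = 34600×10³ / 37.95 = 911700 N·m.
For a hollow shaft with d_i/d_o = 0.628: τ_max = 16T/(π d_o³ (1−k⁴)), so d_o = [16T/(π τ_allow (1−k⁴))]^(1/3) = [16·911700/(π·1.22×10^8·0.8445)]^(1/3) = 0.3559 m.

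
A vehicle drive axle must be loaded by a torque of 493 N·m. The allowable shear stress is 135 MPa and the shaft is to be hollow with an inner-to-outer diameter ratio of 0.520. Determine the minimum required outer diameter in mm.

27.2 mm

For a hollow shaft with d_i/d_o = 0.520: τ_max = 16T/(π d_o³ (1−k⁴)), so d_o = [16T/(π τ_allow (1−k⁴))]^(1/3) = [16·493.0/(π·1.35×10^8·0.9269)]^(1/3) = 0.02717 m.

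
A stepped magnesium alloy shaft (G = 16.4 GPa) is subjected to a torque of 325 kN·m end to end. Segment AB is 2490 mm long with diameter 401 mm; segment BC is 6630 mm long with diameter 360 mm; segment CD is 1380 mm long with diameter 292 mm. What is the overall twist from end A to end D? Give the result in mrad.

137 mrad

J_AB = π(0.401)⁴/32 = 2.54×10^-3 m⁴; J_BC = π(0.360)⁴/32 = 1.65×10^-3 m⁴; J_CD = π(0.292)⁴/32 = 7.14×10^-4 m⁴.
θ = (T/G)·Σ L_i/J_i = (325000/16.4×10⁹)·(2.49/2.54×10^-3 + 6.63/1.65×10^-3 + 1.38/7.14×10^-4) = 0.1374 rad.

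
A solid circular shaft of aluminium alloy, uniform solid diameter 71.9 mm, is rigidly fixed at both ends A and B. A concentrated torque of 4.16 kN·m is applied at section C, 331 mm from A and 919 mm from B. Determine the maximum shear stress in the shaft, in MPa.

41.9 MPa

With uniform GJ and both ends fixed, compatibility θ_AC = θ_CB gives T_A·a = T_B·b, together with T_A + T_B = T₀.
T_A = T₀·b/(a+b) = 4160·919/1250 = 3058 N·m; T_B = 1102 N·m.
τ in each portion: τ_AC = 4.19×10^7 Pa, τ_CB = 1.51×10^7 Pa; maximum is in AC.
τ_max = T_AC·r/J = 3058·0.0360/2.62×10^-6 = 4.191×10^7 Pa.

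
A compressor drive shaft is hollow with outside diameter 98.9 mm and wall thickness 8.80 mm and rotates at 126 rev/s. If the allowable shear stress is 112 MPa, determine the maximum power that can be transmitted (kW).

9150 kW

J = π(d_o⁴ − d_i⁴)/32 = π(0.0989⁴ − 0.0813⁴)/32 = 5.104×10^-6 m⁴.
T_max = τ_allow·J/r = 1.12×10^8 × 5.104×10^-6 / 0.0495 = 11560 N·m.
ω = 2π·126 = 791.7 rad/s, so P_max = T_max·ω = 9.151×10^6 W.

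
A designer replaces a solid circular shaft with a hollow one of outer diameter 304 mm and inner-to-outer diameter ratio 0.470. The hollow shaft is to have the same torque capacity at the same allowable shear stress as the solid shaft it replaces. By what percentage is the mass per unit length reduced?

19.4 %

Equal τ_max and T ⇒ the solid shaft needs d_s³ = d_o³(1−k⁴), so d_s = 304·(1−0.470⁴)^(1/3) = 299.0 mm.
Area ratio A_h/A_s = d_o²(1−k²)/d_s² = (1−k²)/(1−k⁴)^(2/3) = 0.8055.
Mass saving = 1 − 0.8055 = 19.4 %.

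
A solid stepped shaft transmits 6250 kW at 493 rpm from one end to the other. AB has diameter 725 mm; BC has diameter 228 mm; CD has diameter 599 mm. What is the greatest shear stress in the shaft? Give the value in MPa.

52.0 MPa

ω = 2π·493/60 = 51.63 rad/s, so T = P/ω = 6250×10³ / 51.63 = 121100 N·m.
Under the same torque, τ_max = 16T/(πd³) is largest where d is smallest — segment BC (d = 228 mm).
τ_max = 16·121100/(π·(0.228)³) = 5.202×10^7 Pa.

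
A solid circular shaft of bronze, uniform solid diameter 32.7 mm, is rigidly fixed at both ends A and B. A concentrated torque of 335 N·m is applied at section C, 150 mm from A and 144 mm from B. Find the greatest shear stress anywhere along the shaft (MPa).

24.9 MPa

With uniform GJ and both ends fixed, compatibility θ_AC = θ_CB gives T_A·a = T_B·b, together with T_A + T_B = T₀.
T_A = T₀·b/(a+b) = 335.0·144/294.0 = 164.1 N·m; T_B = 170.9 N·m.
τ in each portion: τ_AC = 2.39×10^7 Pa, τ_CB = 2.49×10^7 Pa; maximum is in CB.
τ_max = T_CB·r/J = 170.9·0.0163/1.12×10^-7 = 2.490×10^7 Pa.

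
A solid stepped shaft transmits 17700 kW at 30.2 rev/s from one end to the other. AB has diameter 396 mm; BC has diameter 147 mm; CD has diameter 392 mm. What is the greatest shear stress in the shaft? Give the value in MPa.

ω = 2π·30.2 = 189.8 rad/s, so T = P/ω = 17700×10³ / 189.8 = 93280 N·m.
Under the same torque, τ_max = 16T/(πd³) is largest where d is smallest — segment BC (d = 147 mm).
τ_max = 16·93280/(π·(0.147)³) = 1.496×10^8 Pa.

150 MPa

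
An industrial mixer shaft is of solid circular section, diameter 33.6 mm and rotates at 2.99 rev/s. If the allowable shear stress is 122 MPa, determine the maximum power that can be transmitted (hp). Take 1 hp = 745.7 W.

22.9 hp

J = πd⁴/32 = π(0.0336)⁴/32 = 1.251×10^-7 m⁴.
T_max = τ_allow·J/r = 1.22×10^8 × 1.251×10^-7 / 0.0168 = 908.7 N·m.
ω = 2π·2.99 = 18.79 rad/s, so P_max = T_max·ω = 1.707×10^4 W.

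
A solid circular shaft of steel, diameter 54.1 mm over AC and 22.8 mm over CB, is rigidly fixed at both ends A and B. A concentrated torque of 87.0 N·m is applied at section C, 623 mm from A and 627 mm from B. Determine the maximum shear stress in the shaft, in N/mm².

Compatibility: T_A·a/J_AC = T_B·b/J_CB with T_A + T_B = T₀.
J_AC = 8.41×10^-7 m⁴, J_CB = 2.65×10^-8 m⁴, so T_A = T₀·(J_AC/a)/((J_AC/a)+(J_CB/b)) = 84.36 N·m, T_B = 2.644 N·m.
τ in each portion: τ_AC = 2.71×10^6 Pa, τ_CB = 1.14×10^6 Pa; maximum is in AC.
τ_max = T_AC·r/J = 84.36·0.0271/8.41×10^-7 = 2.713×10^6 Pa.

2.71 N/mm²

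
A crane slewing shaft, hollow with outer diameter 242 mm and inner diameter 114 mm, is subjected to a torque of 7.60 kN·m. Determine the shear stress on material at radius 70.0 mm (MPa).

J = π(d_o⁴ − d_i⁴)/32 = π(0.242⁴ − 0.114⁴)/32 = 3.201×10^-4 m⁴.
Shear stress varies linearly with radius: τ = T·r/J = 7600 × 0.0700 / 3.201×10^-4 = 1.662×10^6 Pa.

1.66 MPa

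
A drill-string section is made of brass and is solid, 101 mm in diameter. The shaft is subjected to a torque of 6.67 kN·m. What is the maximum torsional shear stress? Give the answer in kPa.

33000 kPa

J = πd⁴/32 = π(0.101)⁴/32 = 1.022×10^-5 m⁴.
τ_max = T·r/J = 6670 × 0.0505 / 1.022×10^-5 = 3.297×10^7 Pa.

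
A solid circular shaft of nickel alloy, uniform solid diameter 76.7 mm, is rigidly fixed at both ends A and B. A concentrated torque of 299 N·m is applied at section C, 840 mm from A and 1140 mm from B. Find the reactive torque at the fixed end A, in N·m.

With uniform GJ and both ends fixed, compatibility θ_AC = θ_CB gives T_A·a = T_B·b, together with T_A + T_B = T₀.
T_A = T₀·b/(a+b) = 299.0·1140/1980 = 172.2 N·m; T_B = 126.8 N·m.

172 N·m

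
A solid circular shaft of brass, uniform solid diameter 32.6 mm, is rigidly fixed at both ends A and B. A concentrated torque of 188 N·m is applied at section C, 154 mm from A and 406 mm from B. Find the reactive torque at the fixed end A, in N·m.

136 N·m

With uniform GJ and both ends fixed, compatibility θ_AC = θ_CB gives T_A·a = T_B·b, together with T_A + T_B = T₀.
T_A = T₀·b/(a+b) = 188.0·406/560.0 = 136.3 N·m; T_B = 51.70 N·m.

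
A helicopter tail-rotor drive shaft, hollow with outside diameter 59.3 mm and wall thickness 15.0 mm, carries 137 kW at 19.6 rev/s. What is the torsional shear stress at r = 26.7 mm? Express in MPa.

26.0 MPa

ω = 2π·19.6 = 123.2 rad/s, so T = P/ω = 137×10³ / 123.2 = 1112 N·m.
J = π(d_o⁴ − d_i⁴)/32 = π(0.0593⁴ − 0.0293⁴)/32 = 1.142×10^-6 m⁴.
Shear stress varies linearly with radius: τ = T·r/J = 1112 × 0.0267 / 1.142×10^-6 = 2.602×10^7 Pa.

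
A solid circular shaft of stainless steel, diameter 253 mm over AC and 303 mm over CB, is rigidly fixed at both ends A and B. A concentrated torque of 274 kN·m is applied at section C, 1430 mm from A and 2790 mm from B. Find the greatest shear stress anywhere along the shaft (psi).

Compatibility: T_A·a/J_AC = T_B·b/J_CB with T_A + T_B = T₀.
J_AC = 4.02×10^-4 m⁴, J_CB = 8.28×10^-4 m⁴, so T_A = T₀·(J_AC/a)/((J_AC/a)+(J_CB/b)) = 133400 N·m, T_B = 140600 N·m.
τ in each portion: τ_AC = 4.19×10^7 Pa, τ_CB = 2.57×10^7 Pa; maximum is in AC.
τ_max = T_AC·r/J = 133400·0.127/4.02×10^-4 = 4.194×10^7 Pa.

6080 psi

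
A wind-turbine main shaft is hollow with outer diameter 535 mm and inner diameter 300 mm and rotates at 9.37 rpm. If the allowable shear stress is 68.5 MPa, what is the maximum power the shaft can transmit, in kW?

1820 kW

J = π(d_o⁴ − d_i⁴)/32 = π(0.535⁴ − 0.300⁴)/32 = 7.248×10^-3 m⁴.
T_max = τ_allow·J/r = 6.85×10^7 × 7.248×10^-3 / 0.268 = 1.856e6 N·m.
ω = 2π·9.37/60 = 0.9812 rad/s, so P_max = T_max·ω = 1.821×10^6 W.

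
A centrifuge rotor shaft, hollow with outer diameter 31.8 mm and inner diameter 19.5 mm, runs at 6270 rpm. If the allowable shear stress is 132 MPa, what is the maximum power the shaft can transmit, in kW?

J = π(d_o⁴ − d_i⁴)/32 = π(0.0318⁴ − 0.0195⁴)/32 = 8.620×10^-8 m⁴.
T_max = τ_allow·J/r = 1.32×10^8 × 8.620×10^-8 / 0.0159 = 715.6 N·m.
ω = 2π·6270/60 = 656.6 rad/s, so P_max = T_max·ω = 4.699×10^5 W.

470 kW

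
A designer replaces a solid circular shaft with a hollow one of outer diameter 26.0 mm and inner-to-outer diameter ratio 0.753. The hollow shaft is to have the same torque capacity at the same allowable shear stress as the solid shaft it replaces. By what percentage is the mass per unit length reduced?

43.9 %

Equal τ_max and T ⇒ the solid shaft needs d_s³ = d_o³(1−k⁴), so d_s = 26.0·(1−0.753⁴)^(1/3) = 22.85 mm.
Area ratio A_h/A_s = d_o²(1−k²)/d_s² = (1−k²)/(1−k⁴)^(2/3) = 0.5608.
Mass saving = 1 − 0.5608 = 43.9 %.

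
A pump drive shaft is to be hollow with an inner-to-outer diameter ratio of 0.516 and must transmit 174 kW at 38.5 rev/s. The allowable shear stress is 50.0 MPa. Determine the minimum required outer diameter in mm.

ω = 2π·38.5 = 241.9 rad/s, so T = P/ω = 174×10³ / 241.9 = 719.3 N·m.
For a hollow shaft with d_i/d_o = 0.516: τ_max = 16T/(π d_o³ (1−k⁴)), so d_o = [16T/(π τ_allow (1−k⁴))]^(1/3) = [16·719.3/(π·5.00×10^7·0.9291)]^(1/3) = 0.04288 m.

42.9 mm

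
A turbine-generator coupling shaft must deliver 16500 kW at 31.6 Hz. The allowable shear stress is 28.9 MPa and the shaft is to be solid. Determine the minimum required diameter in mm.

ω = 2π·31.6 = 198.5 rad/s, so T = P/ω = 16500×10³ / 198.5 = 83100 N·m.
For a solid shaft τ_max = 16T/(πd³), so d = (16T/(π τ_allow))^(1/3) = (16·83100/(π·2.89×10^7))^(1/3) = 0.2447 m.

245 mm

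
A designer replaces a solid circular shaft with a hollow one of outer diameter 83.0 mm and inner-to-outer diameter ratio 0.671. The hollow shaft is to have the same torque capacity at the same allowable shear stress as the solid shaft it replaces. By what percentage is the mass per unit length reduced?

Equal τ_max and T ⇒ the solid shaft needs d_s³ = d_o³(1−k⁴), so d_s = 83.0·(1−0.671⁴)^(1/3) = 76.96 mm.
Area ratio A_h/A_s = d_o²(1−k²)/d_s² = (1−k²)/(1−k⁴)^(2/3) = 0.6394.
Mass saving = 1 − 0.6394 = 36.1 %.

36.1 %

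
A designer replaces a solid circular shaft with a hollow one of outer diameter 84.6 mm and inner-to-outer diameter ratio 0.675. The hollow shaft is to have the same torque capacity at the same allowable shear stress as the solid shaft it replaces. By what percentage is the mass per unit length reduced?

Equal τ_max and T ⇒ the solid shaft needs d_s³ = d_o³(1−k⁴), so d_s = 84.6·(1−0.675⁴)^(1/3) = 78.29 mm.
Area ratio A_h/A_s = d_o²(1−k²)/d_s² = (1−k²)/(1−k⁴)^(2/3) = 0.6357.
Mass saving = 1 − 0.6357 = 36.4 %.

36.4 %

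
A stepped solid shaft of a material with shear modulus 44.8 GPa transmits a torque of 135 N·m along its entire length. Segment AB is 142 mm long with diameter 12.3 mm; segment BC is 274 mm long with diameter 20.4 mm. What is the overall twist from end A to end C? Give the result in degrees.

J_AB = π(0.0123)⁴/32 = 2.25×10^-9 m⁴; J_BC = π(0.0204)⁴/32 = 1.70×10^-8 m⁴.
θ = (T/G)·Σ L_i/J_i = (135.0/44.8×10⁹)·(0.142/2.25×10^-9 + 0.274/1.70×10^-8) = 0.2390 rad.

13.7°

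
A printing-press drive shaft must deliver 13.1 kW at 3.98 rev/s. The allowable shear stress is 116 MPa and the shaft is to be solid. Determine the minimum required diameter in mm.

28.4 mm

ω = 2π·3.98 = 25.01 rad/s, so T = P/ω = 13.1×10³ / 25.01 = 523.9 N·m.
For a solid shaft τ_max = 16T/(πd³), so d = (16T/(π τ_allow))^(1/3) = (16·523.9/(π·1.16×10^8))^(1/3) = 0.02844 m.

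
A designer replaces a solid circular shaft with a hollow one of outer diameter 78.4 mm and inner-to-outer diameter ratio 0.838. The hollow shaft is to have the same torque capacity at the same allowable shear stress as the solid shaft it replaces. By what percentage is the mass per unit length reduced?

Equal τ_max and T ⇒ the solid shaft needs d_s³ = d_o³(1−k⁴), so d_s = 78.4·(1−0.838⁴)^(1/3) = 62.51 mm.
Area ratio A_h/A_s = d_o²(1−k²)/d_s² = (1−k²)/(1−k⁴)^(2/3) = 0.4684.
Mass saving = 1 − 0.4684 = 53.2 %.

53.2 %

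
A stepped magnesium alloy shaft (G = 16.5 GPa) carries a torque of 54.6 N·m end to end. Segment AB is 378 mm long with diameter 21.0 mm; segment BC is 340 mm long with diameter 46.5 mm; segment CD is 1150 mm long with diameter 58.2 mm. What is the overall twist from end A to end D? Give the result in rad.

0.0713 rad

J_AB = π(0.0210)⁴/32 = 1.91×10^-8 m⁴; J_BC = π(0.0465)⁴/32 = 4.59×10^-7 m⁴; J_CD = π(0.0582)⁴/32 = 1.13×10^-6 m⁴.
θ = (T/G)·Σ L_i/J_i = (54.60/16.5×10⁹)·(0.378/1.91×10^-8 + 0.340/4.59×10^-7 + 1.15/1.13×10^-6) = 0.07134 rad.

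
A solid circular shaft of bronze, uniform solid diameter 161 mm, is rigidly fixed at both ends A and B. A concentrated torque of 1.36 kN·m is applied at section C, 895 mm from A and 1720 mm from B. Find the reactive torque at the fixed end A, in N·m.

895 N·m

With uniform GJ and both ends fixed, compatibility θ_AC = θ_CB gives T_A·a = T_B·b, together with T_A + T_B = T₀.
T_A = T₀·b/(a+b) = 1360·1720/2615 = 894.5 N·m; T_B = 465.5 N·m.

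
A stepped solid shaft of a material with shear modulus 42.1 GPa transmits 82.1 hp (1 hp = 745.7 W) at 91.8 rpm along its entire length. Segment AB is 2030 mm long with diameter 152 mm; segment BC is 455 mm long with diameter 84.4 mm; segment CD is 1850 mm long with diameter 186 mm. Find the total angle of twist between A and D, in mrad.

ω = 2π·91.8/60 = 9.613 rad/s, so T = P/ω = 82.1×745.7 / 9.613 = 6368 N·m.
J_AB = π(0.152)⁴/32 = 5.24×10^-5 m⁴; J_BC = π(0.0844)⁴/32 = 4.98×10^-6 m⁴; J_CD = π(0.186)⁴/32 = 1.18×10^-4 m⁴.
θ = (T/G)·Σ L_i/J_i = (6368/42.1×10⁹)·(2.03/5.24×10^-5 + 0.455/4.98×10^-6 + 1.85/1.18×10^-4) = 0.02206 rad.

22.1 mrad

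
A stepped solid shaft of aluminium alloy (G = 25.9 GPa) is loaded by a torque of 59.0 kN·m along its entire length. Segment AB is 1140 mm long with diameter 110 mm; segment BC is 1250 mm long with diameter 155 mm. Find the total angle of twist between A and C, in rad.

0.231 rad

J_AB = π(0.110)⁴/32 = 1.44×10^-5 m⁴; J_BC = π(0.155)⁴/32 = 5.67×10^-5 m⁴.
θ = (T/G)·Σ L_i/J_i = (59000/25.9×10⁹)·(1.14/1.44×10^-5 + 1.25/5.67×10^-5) = 0.2309 rad.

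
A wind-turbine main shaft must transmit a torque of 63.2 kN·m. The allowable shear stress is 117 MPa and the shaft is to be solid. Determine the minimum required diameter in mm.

140 mm

For a solid shaft τ_max = 16T/(πd³), so d = (16T/(π τ_allow))^(1/3) = (16·63200/(π·1.17×10^8))^(1/3) = 0.1401 m.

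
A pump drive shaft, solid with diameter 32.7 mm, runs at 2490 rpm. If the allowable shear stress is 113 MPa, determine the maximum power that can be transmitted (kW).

202 kW

J = πd⁴/32 = π(0.0327)⁴/32 = 1.123×10^-7 m⁴.
T_max = τ_allow·J/r = 1.13×10^8 × 1.123×10^-7 / 0.0163 = 775.8 N·m.
ω = 2π·2490/60 = 260.8 rad/s, so P_max = T_max·ω = 2.023×10^5 W.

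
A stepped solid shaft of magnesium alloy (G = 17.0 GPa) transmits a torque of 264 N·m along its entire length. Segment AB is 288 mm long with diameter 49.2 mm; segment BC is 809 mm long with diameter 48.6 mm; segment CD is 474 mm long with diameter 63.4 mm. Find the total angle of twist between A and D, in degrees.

J_AB = π(0.0492)⁴/32 = 5.75×10^-7 m⁴; J_BC = π(0.0486)⁴/32 = 5.48×10^-7 m⁴; J_CD = π(0.0634)⁴/32 = 1.59×10^-6 m⁴.
θ = (T/G)·Σ L_i/J_i = (264.0/17.0×10⁹)·(0.288/5.75×10^-7 + 0.809/5.48×10^-7 + 0.474/1.59×10^-6) = 0.03535 rad.

2.03°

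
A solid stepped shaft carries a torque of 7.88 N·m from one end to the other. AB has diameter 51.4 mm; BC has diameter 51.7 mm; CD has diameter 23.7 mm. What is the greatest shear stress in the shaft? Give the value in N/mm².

Under the same torque, τ_max = 16T/(πd³) is largest where d is smallest — segment CD (d = 23.7 mm).
τ_max = 16·7.880/(π·(0.0237)³) = 3.015×10^6 Pa.

3.01 N/mm²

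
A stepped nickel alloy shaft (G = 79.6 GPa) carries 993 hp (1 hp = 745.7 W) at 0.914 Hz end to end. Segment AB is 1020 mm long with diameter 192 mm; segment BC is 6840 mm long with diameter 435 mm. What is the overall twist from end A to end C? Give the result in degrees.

ω = 2π·0.914 = 5.743 rad/s, so T = P/ω = 993×745.7 / 5.743 = 128900 N·m.
J_AB = π(0.192)⁴/32 = 1.33×10^-4 m⁴; J_BC = π(0.435)⁴/32 = 3.52×10^-3 m⁴.
θ = (T/G)·Σ L_i/J_i = (128900/79.6×10⁹)·(1.02/1.33×10^-4 + 6.84/3.52×10^-3) = 0.01554 rad.

0.890°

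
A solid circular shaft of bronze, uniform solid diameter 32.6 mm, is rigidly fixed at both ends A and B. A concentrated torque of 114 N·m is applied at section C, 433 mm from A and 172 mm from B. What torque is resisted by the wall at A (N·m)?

With uniform GJ and both ends fixed, compatibility θ_AC = θ_CB gives T_A·a = T_B·b, together with T_A + T_B = T₀.
T_A = T₀·b/(a+b) = 114.0·172/605.0 = 32.41 N·m; T_B = 81.59 N·m.

32.4 N·m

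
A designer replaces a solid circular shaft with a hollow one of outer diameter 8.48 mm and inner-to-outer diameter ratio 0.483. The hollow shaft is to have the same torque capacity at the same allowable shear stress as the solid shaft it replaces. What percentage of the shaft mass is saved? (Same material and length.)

20.4 %

Equal τ_max and T ⇒ the solid shaft needs d_s³ = d_o³(1−k⁴), so d_s = 8.48·(1−0.483⁴)^(1/3) = 8.323 mm.
Area ratio A_h/A_s = d_o²(1−k²)/d_s² = (1−k²)/(1−k⁴)^(2/3) = 0.7959.
Mass saving = 1 − 0.7959 = 20.4 %.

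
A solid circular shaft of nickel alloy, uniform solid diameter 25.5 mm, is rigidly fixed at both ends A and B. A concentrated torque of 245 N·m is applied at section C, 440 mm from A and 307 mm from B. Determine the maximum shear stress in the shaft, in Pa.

4.43e7 Pa

With uniform GJ and both ends fixed, compatibility θ_AC = θ_CB gives T_A·a = T_B·b, together with T_A + T_B = T₀.
T_A = T₀·b/(a+b) = 245.0·307/747.0 = 100.7 N·m; T_B = 144.3 N·m.
τ in each portion: τ_AC = 3.09×10^7 Pa, τ_CB = 4.43×10^7 Pa; maximum is in CB.
τ_max = T_CB·r/J = 144.3·0.0127/4.15×10^-8 = 4.432×10^7 Pa.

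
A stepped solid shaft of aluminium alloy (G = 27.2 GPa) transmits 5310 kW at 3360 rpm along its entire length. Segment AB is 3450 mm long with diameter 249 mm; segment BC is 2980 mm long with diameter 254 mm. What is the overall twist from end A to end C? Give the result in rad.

ω = 2π·3360/60 = 351.9 rad/s, so T = P/ω = 5310×10³ / 351.9 = 15090 N·m.
J_AB = π(0.249)⁴/32 = 3.77×10^-4 m⁴; J_BC = π(0.254)⁴/32 = 4.09×10^-4 m⁴.
θ = (T/G)·Σ L_i/J_i = (15090/27.2×10⁹)·(3.45/3.77×10^-4 + 2.98/4.09×10^-4) = 9.118×10^-3 rad.

0.00912 rad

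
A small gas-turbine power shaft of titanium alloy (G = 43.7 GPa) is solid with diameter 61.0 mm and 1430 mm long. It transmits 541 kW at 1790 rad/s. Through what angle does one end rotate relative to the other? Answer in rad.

ω = 1790 rad/s, so T = P/ω = 541×10³ / 1790 = 302.2 N·m.
J = πd⁴/32 = π(0.0610)⁴/32 = 1.359×10^-6 m⁴.
θ = T·L/(G·J) = 302.2 × 1.43 / (43.7×10⁹ × 1.359×10^-6) = 7.276×10^-3 rad.

0.00728 rad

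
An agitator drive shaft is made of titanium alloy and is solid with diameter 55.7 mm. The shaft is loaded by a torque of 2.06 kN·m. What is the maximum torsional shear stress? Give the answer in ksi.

J = πd⁴/32 = π(0.0557)⁴/32 = 9.450×10^-7 m⁴.
τ_max = T·r/J = 2060 × 0.0278 / 9.450×10^-7 = 6.071×10^7 Pa.

8.81 ksi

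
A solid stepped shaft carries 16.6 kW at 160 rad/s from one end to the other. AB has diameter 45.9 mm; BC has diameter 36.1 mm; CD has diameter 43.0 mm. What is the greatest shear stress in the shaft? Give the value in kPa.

ω = 160 rad/s, so T = P/ω = 16.6×10³ / 160.0 = 103.8 N·m.
Under the same torque, τ_max = 16T/(πd³) is largest where d is smallest — segment BC (d = 36.1 mm).
τ_max = 16·103.8/(π·(0.0361)³) = 1.123×10^7 Pa.

11200 kPa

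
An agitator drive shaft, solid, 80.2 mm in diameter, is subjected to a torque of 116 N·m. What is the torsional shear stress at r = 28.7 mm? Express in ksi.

J = πd⁴/32 = π(0.0802)⁴/32 = 4.062×10^-6 m⁴.
Shear stress varies linearly with radius: τ = T·r/J = 116.0 × 0.0287 / 4.062×10^-6 = 8.197×10^5 Pa.

0.119 ksi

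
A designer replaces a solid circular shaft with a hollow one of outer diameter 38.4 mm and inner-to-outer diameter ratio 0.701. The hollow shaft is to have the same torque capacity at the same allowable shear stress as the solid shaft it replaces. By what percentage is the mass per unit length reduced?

Equal τ_max and T ⇒ the solid shaft needs d_s³ = d_o³(1−k⁴), so d_s = 38.4·(1−0.701⁴)^(1/3) = 35.02 mm.
Area ratio A_h/A_s = d_o²(1−k²)/d_s² = (1−k²)/(1−k⁴)^(2/3) = 0.6115.
Mass saving = 1 − 0.6115 = 38.9 %.

38.9 %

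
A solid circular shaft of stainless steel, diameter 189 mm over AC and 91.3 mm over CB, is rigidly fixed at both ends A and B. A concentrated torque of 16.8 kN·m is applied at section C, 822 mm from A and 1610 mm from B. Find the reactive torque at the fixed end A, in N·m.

Compatibility: T_A·a/J_AC = T_B·b/J_CB with T_A + T_B = T₀.
J_AC = 1.25×10^-4 m⁴, J_CB = 6.82×10^-6 m⁴, so T_A = T₀·(J_AC/a)/((J_AC/a)+(J_CB/b)) = 16350 N·m, T_B = 454.4 N·m.

16300 N·m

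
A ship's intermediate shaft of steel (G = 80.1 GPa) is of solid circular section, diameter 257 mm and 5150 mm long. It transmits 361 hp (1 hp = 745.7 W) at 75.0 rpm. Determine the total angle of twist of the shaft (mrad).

ω = 2π·75.0/60 = 7.854 rad/s, so T = P/ω = 361×745.7 / 7.854 = 34280 N·m.
J = πd⁴/32 = π(0.257)⁴/32 = 4.283×10^-4 m⁴.
θ = T·L/(G·J) = 34280 × 5.15 / (80.1×10⁹ × 4.283×10^-4) = 5.145×10^-3 rad.

5.15 mrad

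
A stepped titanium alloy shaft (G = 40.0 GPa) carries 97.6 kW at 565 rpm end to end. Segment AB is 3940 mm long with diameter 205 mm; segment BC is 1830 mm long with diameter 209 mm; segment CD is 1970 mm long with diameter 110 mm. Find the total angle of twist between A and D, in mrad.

ω = 2π·565/60 = 59.17 rad/s, so T = P/ω = 97.6×10³ / 59.17 = 1650 N·m.
J_AB = π(0.205)⁴/32 = 1.73×10^-4 m⁴; J_BC = π(0.209)⁴/32 = 1.87×10^-4 m⁴; J_CD = π(0.110)⁴/32 = 1.44×10^-5 m⁴.
θ = (T/G)·Σ L_i/J_i = (1650/40.0×10⁹)·(3.94/1.73×10^-4 + 1.83/1.87×10^-4 + 1.97/1.44×10^-5) = 6.992×10^-3 rad.

6.99 mrad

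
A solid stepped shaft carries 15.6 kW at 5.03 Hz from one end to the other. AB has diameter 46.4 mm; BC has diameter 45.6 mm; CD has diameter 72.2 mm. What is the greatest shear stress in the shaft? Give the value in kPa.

ω = 2π·5.03 = 31.60 rad/s, so T = P/ω = 15.6×10³ / 31.60 = 493.6 N·m.
Under the same torque, τ_max = 16T/(πd³) is largest where d is smallest — segment BC (d = 45.6 mm).
τ_max = 16·493.6/(π·(0.0456)³) = 2.651×10^7 Pa.

26500 kPa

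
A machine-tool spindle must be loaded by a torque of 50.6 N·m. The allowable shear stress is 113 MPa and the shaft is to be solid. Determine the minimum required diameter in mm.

13.2 mm

For a solid shaft τ_max = 16T/(πd³), so d = (16T/(π τ_allow))^(1/3) = (16·50.60/(π·1.13×10^8))^(1/3) = 0.01316 m.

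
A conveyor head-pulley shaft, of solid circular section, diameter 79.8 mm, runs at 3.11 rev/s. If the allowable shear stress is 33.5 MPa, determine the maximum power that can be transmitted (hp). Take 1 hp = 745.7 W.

87.6 hp

J = πd⁴/32 = π(0.0798)⁴/32 = 3.981×10^-6 m⁴.
T_max = τ_allow·J/r = 3.35×10^7 × 3.981×10^-6 / 0.0399 = 3343 N·m.
ω = 2π·3.11 = 19.54 rad/s, so P_max = T_max·ω = 6.532×10^4 W.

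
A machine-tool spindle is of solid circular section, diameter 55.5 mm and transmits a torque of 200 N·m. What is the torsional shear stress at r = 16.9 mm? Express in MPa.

3.63 MPa

J = πd⁴/32 = π(0.0555)⁴/32 = 9.315×10^-7 m⁴.
Shear stress varies linearly with radius: τ = T·r/J = 200.0 × 0.0169 / 9.315×10^-7 = 3.629×10^6 Pa.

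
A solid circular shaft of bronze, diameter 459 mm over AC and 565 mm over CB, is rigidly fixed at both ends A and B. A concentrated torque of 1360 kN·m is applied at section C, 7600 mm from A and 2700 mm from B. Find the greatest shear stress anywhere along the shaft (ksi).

Compatibility: T_A·a/J_AC = T_B·b/J_CB with T_A + T_B = T₀.
J_AC = 4.36×10^-3 m⁴, J_CB = 0.0100 m⁴, so T_A = T₀·(J_AC/a)/((J_AC/a)+(J_CB/b)) = 182200 N·m, T_B = 1.178e6 N·m.
τ in each portion: τ_AC = 9.60×10^6 Pa, τ_CB = 3.33×10^7 Pa; maximum is in CB.
τ_max = T_CB·r/J = 1.178e6·0.282/0.0100 = 3.326×10^7 Pa.

4.82 ksi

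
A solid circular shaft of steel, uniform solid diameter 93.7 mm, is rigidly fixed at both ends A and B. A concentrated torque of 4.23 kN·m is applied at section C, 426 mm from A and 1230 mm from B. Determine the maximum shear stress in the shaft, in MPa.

19.5 MPa

With uniform GJ and both ends fixed, compatibility θ_AC = θ_CB gives T_A·a = T_B·b, together with T_A + T_B = T₀.
T_A = T₀·b/(a+b) = 4230·1230/1656 = 3142 N·m; T_B = 1088 N·m.
τ in each portion: τ_AC = 1.95×10^7 Pa, τ_CB = 6.74×10^6 Pa; maximum is in AC.
τ_max = T_AC·r/J = 3142·0.0469/7.57×10^-6 = 1.945×10^7 Pa.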